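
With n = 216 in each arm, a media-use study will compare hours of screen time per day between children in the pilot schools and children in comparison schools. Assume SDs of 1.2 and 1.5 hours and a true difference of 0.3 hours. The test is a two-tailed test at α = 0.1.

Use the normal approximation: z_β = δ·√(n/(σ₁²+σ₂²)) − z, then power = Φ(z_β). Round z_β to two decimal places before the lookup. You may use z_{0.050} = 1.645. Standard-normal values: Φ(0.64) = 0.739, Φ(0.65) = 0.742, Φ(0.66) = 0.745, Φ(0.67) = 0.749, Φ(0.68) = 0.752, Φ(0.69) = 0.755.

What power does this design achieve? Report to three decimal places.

z_β = δ·√(n/(σ₁²+σ₂²)) − z_{α/2}
    = 0.3 · √(216/3.69) − 1.645
    = 0.3 · 7.65092 − 1.645
    = 2.2953 − 1.645 = 0.6503 → 0.65
Power = Φ(0.65) = 0.742.

Power ≈ 0.742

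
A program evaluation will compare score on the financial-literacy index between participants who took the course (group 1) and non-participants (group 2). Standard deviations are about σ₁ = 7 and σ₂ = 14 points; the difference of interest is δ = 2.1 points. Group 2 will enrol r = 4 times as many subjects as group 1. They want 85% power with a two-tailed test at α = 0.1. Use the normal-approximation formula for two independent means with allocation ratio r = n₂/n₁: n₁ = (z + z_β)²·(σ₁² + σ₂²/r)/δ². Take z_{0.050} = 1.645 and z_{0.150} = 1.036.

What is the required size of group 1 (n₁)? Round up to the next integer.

n₁ = (z_{α/2} + z_β)² · (σ₁² + σ₂²/r) / δ²
   = (1.645 + 1.036)² · (7² + 14²/4) / 2.1²
   = 7.1878 · (49 + 49) / 4.41
   = 7.1878 · 98 / 4.41
   = 159.73
Round up → n₁ = 160; n₂ = r·n₁ = 4 × 160 = 640.

n₁ = 160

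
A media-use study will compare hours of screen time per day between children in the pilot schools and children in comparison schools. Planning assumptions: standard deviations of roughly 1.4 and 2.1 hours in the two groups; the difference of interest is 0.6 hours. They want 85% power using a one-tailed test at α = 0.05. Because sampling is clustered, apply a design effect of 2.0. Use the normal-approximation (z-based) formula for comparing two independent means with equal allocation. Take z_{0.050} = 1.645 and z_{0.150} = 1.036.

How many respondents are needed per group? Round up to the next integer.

n = (z_α + z_β)² · (σ₁² + σ₂²) / δ²
  = (1.645 + 1.036)² · (1.4² + 2.1² = 6.37) / 0.6²
  = 7.1878 · 6.37 / 0.36
  = 127.18
Design effect: 2.0 × 127.18 = 254.37.
Round up → n = 255 per group.

n = 255 per group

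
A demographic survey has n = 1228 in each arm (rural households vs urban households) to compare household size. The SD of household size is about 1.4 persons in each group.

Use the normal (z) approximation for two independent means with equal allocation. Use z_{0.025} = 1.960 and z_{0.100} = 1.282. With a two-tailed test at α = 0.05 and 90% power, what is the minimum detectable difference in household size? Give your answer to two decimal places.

δ = (z_{α/2} + z_β) · √((σ₁²+σ₂²)/n)
  = (1.960 + 1.282) · √(3.92/1228)
  = 3.242 · √0.00319
  = 3.242 · 0.0565
  = 0.1832

Minimum detectable difference ≈ 0.18 persons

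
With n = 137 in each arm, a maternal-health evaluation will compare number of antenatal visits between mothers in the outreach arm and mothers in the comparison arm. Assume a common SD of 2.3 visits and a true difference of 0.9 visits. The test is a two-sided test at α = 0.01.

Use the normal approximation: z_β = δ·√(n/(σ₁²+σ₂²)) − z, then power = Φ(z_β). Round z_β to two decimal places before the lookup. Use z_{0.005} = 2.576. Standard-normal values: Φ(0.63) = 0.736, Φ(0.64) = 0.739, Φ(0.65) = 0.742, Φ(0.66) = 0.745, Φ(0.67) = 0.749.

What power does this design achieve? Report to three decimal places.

Power ≈ 0.745

z_β = δ·√(n/(σ₁²+σ₂²)) − z_{α/2}
    = 0.9 · √(137/10.58) − 2.576
    = 0.9 · 3.59847 − 2.576
    = 3.2386 − 2.576 = 0.6626 → 0.66
Power = Φ(0.66) = 0.745.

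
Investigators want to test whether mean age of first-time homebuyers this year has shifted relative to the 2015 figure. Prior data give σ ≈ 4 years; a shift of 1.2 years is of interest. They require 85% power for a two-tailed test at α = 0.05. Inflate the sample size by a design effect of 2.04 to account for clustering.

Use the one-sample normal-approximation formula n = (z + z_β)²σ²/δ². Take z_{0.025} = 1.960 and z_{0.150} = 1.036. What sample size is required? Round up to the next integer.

n = (z_{α/2} + z_β)² · σ² / δ²
  = (1.960 + 1.036)² · 4² / 1.2²
  = 8.9760 · 16 / 1.44
  = 99.73
Design effect: 2.04 × 99.73 = 203.46.
Round up → n = 204.

n = 204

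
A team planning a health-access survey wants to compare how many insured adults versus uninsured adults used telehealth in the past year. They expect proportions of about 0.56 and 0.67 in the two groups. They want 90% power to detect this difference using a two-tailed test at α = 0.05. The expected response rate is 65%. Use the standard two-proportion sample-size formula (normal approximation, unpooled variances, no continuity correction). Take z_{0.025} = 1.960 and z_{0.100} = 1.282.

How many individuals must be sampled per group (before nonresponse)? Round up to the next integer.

n = (z_{α/2} + z_β)² · [p₁(1−p₁) + p₂(1−p₂)] / (p₁ − p₂)²
  = (1.960 + 1.282)² · (0.56·0.44 + 0.67·0.33) / (-0.11)²
  = (3.242)² · (0.2464 + 0.2211) / 0.0121
  = 10.5106 · 0.4675 / 0.0121
  = 406.09
Adjust for 65% response: 406.09 / 0.65 = 624.75.
Round up → n = 625 per group.

n = 625 per group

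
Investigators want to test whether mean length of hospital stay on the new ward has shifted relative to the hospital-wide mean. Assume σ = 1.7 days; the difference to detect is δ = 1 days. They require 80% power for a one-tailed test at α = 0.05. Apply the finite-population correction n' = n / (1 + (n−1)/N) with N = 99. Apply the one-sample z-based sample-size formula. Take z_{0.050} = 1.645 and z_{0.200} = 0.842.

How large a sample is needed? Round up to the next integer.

n = 16

n = (z_α + z_β)² · σ² / δ²
  = (1.645 + 0.842)² · 1.7² / 1²
  = 6.1852 · 2.89 / 1
  = 17.88
Finite-population correction (N = 99): 17.88 / (1 + (17.88 − 1)/99) = 15.27.
Round up → n = 16.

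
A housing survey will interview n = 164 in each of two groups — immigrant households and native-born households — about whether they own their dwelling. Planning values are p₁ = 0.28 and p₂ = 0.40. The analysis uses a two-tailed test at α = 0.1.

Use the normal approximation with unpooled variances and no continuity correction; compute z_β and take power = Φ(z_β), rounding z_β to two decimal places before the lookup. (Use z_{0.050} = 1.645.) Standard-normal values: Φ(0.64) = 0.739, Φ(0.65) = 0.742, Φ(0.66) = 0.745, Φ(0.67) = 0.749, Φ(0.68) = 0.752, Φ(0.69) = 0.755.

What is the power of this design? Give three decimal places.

z_β = |p₁−p₂|·√(n/[p₁q₁+p₂q₂]) − z_{α/2}
    = 0.12 · √(164/0.4416) − 1.645
    = 0.12 · 19.2711 − 1.645
    = 2.3125 − 1.645 = 0.6675 → 0.67
Power = Φ(0.67) = 0.749.

Power ≈ 0.749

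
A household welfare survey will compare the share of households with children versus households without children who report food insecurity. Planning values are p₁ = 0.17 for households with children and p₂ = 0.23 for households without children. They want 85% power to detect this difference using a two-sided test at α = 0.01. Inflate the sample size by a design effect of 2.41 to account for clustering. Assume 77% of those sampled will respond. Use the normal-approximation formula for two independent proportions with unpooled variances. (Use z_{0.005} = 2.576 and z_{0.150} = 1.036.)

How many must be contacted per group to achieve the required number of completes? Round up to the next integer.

n = 3610 per group

n = (z_{α/2} + z_β)² · [p₁(1−p₁) + p₂(1−p₂)] / (p₁ − p₂)²
  = (2.576 + 1.036)² · (0.17·0.83 + 0.23·0.77) / (-0.06)²
  = (3.612)² · (0.1411 + 0.1771) / 0.0036
  = 13.0465 · 0.3182 / 0.0036
  = 1153.17
Design effect: 2.41 × 1153.17 = 2779.14.
Adjust for 77% response: 2779.14 / 0.77 = 3609.27.
Round up → n = 3610 per group.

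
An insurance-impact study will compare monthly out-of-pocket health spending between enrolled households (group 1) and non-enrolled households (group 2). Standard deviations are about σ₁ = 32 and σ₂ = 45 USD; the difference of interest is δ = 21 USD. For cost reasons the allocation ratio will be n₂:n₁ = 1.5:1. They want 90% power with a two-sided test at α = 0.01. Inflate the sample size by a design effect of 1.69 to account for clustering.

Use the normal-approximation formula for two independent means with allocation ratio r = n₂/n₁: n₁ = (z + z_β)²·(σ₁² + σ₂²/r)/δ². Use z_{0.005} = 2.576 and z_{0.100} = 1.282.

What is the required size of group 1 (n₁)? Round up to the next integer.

n₁ = (z_{α/2} + z_β)² · (σ₁² + σ₂²/r) / δ²
   = (2.576 + 1.282)² · (32² + 45²/1.5) / 21²
   = 14.8842 · (1024 + 1350) / 441
   = 14.8842 · 2374 / 441
   = 80.12
Design effect: 1.69 × 80.12 = 135.41.
Round up → n₁ = 136; n₂ = r·n₁ = 1.5 × 136 = 204.

n₁ = 136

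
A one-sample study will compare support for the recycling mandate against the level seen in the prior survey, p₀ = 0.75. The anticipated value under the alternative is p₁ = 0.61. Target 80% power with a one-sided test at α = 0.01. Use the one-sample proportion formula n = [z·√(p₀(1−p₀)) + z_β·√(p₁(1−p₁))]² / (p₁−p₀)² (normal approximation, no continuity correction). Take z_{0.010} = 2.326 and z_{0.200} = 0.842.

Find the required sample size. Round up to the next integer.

n = [z_α·√(p₀q₀) + z_β·√(p₁q₁)]² / (p₁ − p₀)²
  = [2.326·√(0.75·0.25) + 0.842·√(0.61·0.39)]² / (-0.14)²
  = [2.326·0.4330 + 0.842·0.4877]² / 0.0196
  = [1.4179]² / 0.0196
  = 102.57
Round up → n = 103.

n = 103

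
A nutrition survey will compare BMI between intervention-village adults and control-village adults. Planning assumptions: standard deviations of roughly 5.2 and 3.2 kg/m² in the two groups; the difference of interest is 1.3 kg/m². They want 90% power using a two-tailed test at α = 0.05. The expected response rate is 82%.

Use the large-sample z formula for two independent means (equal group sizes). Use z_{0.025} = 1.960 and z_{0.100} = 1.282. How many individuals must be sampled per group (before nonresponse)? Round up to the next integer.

n = 283 per group

n = (z_{α/2} + z_β)² · (σ₁² + σ₂²) / δ²
  = (1.960 + 1.282)² · (5.2² + 3.2² = 37.28) / 1.3²
  = 10.5106 · 37.28 / 1.69
  = 231.85
Adjust for 82% response: 231.85 / 0.82 = 282.75.
Round up → n = 283 per group.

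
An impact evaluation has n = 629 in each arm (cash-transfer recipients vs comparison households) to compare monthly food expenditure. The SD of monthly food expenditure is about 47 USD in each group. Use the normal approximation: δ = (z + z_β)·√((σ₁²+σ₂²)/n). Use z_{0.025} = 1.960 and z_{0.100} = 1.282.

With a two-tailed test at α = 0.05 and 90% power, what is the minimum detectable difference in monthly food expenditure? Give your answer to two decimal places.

Minimum detectable difference ≈ 8.59 USD

δ = (z_{α/2} + z_β) · √((σ₁²+σ₂²)/n)
  = (1.960 + 1.282) · √(4418/629)
  = 3.242 · √7.0238
  = 3.242 · 2.6503
  = 8.5921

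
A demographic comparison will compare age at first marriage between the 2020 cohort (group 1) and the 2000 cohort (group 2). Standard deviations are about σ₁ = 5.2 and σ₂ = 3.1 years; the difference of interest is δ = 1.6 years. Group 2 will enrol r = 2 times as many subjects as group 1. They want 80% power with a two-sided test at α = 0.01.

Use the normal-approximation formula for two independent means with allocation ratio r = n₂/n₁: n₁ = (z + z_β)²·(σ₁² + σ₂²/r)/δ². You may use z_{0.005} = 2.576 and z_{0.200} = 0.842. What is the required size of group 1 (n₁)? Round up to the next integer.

n₁ = 146

n₁ = (z_{α/2} + z_β)² · (σ₁² + σ₂²/r) / δ²
   = (2.576 + 0.842)² · (5.2² + 3.1²/2) / 1.6²
   = 11.6827 · (27.04 + 4.805) / 2.56
   = 11.6827 · 31.845 / 2.56
   = 145.33
Round up → n₁ = 146; n₂ = r·n₁ = 2 × 146 = 292.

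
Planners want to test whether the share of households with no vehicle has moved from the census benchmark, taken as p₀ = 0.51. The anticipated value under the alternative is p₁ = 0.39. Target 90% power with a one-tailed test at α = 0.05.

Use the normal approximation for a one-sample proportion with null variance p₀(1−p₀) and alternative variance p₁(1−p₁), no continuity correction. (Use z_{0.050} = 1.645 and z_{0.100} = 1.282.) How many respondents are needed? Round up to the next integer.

n = 146

n = [z_α·√(p₀q₀) + z_β·√(p₁q₁)]² / (p₁ − p₀)²
  = [1.645·√(0.51·0.49) + 1.282·√(0.39·0.61)]² / (-0.12)²
  = [1.645·0.4999 + 1.282·0.4877]² / 0.0144
  = [1.4476]² / 0.0144
  = 145.53
Round up → n = 146.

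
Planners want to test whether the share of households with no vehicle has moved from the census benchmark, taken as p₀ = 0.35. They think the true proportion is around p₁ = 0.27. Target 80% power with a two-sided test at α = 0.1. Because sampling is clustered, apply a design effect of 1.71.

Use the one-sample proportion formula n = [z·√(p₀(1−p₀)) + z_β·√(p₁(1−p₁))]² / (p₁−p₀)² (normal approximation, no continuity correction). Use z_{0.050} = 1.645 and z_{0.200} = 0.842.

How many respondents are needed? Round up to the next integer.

n = 359

n = [z_{α/2}·√(p₀q₀) + z_β·√(p₁q₁)]² / (p₁ − p₀)²
  = [1.645·√(0.35·0.65) + 0.842·√(0.27·0.73)]² / (-0.08)²
  = [1.645·0.4770 + 0.842·0.4440]² / 0.0064
  = [1.1584]² / 0.0064
  = 209.68
Design effect: 1.71 × 209.68 = 358.55.
Round up → n = 359.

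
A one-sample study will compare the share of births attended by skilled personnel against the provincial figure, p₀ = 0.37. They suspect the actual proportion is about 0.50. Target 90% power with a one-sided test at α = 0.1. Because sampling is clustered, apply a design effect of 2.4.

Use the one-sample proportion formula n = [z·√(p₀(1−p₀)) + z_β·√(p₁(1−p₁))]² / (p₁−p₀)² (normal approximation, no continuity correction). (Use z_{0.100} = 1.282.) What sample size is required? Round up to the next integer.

n = 226

n = [z_α·√(p₀q₀) + z_β·√(p₁q₁)]² / (p₁ − p₀)²
  = [1.282·√(0.37·0.63) + 1.282·√(0.50·0.50)]² / (0.13)²
  = [1.282·0.4828 + 1.282·0.5000]² / 0.0169
  = [1.2600]² / 0.0169
  = 93.93
Design effect: 2.4 × 93.93 = 225.44.
Round up → n = 226.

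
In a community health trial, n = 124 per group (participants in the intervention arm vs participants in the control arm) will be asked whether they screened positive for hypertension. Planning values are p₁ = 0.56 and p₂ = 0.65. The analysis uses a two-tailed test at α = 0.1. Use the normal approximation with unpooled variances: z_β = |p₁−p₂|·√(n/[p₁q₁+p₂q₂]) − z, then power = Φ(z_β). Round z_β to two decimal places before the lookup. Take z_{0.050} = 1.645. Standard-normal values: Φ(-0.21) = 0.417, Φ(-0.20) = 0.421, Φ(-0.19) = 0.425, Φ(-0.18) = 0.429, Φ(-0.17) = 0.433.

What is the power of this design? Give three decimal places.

Power ≈ 0.425

z_β = |p₁−p₂|·√(n/[p₁q₁+p₂q₂]) − z_{α/2}
    = 0.09 · √(124/0.4739) − 1.645
    = 0.09 · 16.1759 − 1.645
    = 1.4558 − 1.645 = -0.1892 → -0.19
Power = Φ(-0.19) = 0.425.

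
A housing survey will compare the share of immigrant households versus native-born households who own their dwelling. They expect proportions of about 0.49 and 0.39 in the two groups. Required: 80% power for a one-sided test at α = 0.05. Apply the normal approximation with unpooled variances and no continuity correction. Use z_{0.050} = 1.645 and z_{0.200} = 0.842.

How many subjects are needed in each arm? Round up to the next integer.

n = (z_α + z_β)² · [p₁(1−p₁) + p₂(1−p₂)] / (p₁ − p₂)²
  = (1.645 + 0.842)² · (0.49·0.51 + 0.39·0.61) / (0.10)²
  = (2.487)² · (0.2499 + 0.2379) / 0.0100
  = 6.1852 · 0.4878 / 0.0100
  = 301.71
Round up → n = 302 per group.

n = 302 per group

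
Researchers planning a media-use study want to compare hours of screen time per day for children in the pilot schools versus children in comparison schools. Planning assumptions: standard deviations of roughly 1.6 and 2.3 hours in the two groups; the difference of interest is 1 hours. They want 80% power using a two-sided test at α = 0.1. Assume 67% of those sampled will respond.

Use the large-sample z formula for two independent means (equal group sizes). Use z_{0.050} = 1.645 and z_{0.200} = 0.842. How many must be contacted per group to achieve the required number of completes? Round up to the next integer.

n = (z_{α/2} + z_β)² · (σ₁² + σ₂²) / δ²
  = (1.645 + 0.842)² · (1.6² + 2.3² = 7.85) / 1²
  = 6.1852 · 7.85 / 1
  = 48.55
Adjust for 67% response: 48.55 / 0.67 = 72.47.
Round up → n = 73 per group.

n = 73 per group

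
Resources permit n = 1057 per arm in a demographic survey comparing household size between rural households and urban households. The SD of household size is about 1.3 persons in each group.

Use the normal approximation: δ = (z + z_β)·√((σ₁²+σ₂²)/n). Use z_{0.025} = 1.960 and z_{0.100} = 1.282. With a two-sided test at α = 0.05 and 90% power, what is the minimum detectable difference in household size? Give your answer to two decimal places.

Minimum detectable difference ≈ 0.18 persons

δ = (z_{α/2} + z_β) · √((σ₁²+σ₂²)/n)
  = (1.960 + 1.282) · √(3.38/1057)
  = 3.242 · √0.0032
  = 3.242 · 0.0565
  = 0.1833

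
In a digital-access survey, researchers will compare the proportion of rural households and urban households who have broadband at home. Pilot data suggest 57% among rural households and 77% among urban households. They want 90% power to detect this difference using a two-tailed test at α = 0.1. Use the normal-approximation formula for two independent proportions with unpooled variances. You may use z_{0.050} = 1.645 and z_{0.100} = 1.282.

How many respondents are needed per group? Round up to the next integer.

n = (z_{α/2} + z_β)² · [p₁(1−p₁) + p₂(1−p₂)] / (p₁ − p₂)²
  = (1.645 + 1.282)² · (0.57·0.43 + 0.77·0.23) / (-0.20)²
  = (2.927)² · (0.2451 + 0.1771) / 0.0400
  = 8.5673 · 0.4222 / 0.0400
  = 90.43
Round up → n = 91 per group.

n = 91 per group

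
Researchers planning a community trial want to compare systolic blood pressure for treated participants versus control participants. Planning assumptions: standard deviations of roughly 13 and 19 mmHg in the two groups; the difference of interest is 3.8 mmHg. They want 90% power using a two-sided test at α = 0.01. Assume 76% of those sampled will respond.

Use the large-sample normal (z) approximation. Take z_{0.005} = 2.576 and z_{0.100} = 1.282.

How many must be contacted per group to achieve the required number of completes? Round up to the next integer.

n = (z_{α/2} + z_β)² · (σ₁² + σ₂²) / δ²
  = (2.576 + 1.282)² · (13² + 19² = 530) / 3.8²
  = 14.8842 · 530 / 14.44
  = 546.30
Adjust for 76% response: 546.30 / 0.76 = 718.82.
Round up → n = 719 per group.

n = 719 per group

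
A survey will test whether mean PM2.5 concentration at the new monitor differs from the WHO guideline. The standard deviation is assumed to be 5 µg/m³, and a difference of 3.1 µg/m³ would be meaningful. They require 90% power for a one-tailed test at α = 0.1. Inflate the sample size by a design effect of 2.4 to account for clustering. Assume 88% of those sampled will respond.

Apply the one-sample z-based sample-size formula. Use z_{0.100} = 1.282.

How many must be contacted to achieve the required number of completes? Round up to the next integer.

n = 47

n = (z_α + z_β)² · σ² / δ²
  = (1.282 + 1.282)² · 5² / 3.1²
  = 6.5741 · 25 / 9.61
  = 17.10
Design effect: 2.4 × 17.10 = 41.05.
Adjust for 88% response: 41.05 / 0.88 = 46.64.
Round up → n = 47.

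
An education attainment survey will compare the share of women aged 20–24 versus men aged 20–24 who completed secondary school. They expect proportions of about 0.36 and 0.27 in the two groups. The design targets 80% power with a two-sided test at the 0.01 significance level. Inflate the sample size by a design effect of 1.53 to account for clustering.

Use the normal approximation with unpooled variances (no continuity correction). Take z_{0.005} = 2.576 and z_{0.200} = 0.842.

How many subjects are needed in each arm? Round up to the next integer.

n = 944 per group

n = (z_{α/2} + z_β)² · [p₁(1−p₁) + p₂(1−p₂)] / (p₁ − p₂)²
  = (2.576 + 0.842)² · (0.36·0.64 + 0.27·0.73) / (0.09)²
  = (3.418)² · (0.2304 + 0.1971) / 0.0081
  = 11.6827 · 0.4275 / 0.0081
  = 616.59
Design effect: 1.53 × 616.59 = 943.38.
Round up → n = 944 per group.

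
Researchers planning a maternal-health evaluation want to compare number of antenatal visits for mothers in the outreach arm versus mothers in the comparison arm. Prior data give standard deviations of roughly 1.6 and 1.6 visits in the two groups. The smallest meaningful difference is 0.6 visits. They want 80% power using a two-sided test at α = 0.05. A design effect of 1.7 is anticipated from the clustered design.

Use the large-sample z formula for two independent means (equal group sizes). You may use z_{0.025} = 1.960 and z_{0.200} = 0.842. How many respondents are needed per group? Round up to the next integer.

n = 190 per group

n = (z_{α/2} + z_β)² · (σ₁² + σ₂²) / δ²
  = (1.960 + 0.842)² · (1.6² + 1.6² = 5.12) / 0.6²
  = 7.8512 · 5.12 / 0.36
  = 111.66
Design effect: 1.7 × 111.66 = 189.82.
Round up → n = 190 per group.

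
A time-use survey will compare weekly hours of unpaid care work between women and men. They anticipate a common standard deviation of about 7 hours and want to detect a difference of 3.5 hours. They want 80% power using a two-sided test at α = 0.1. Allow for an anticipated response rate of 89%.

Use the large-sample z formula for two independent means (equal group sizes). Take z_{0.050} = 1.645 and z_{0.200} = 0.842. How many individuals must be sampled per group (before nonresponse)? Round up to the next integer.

n = 56 per group

n = (z_{α/2} + z_β)² · (σ₁² + σ₂²) / δ²
  = (1.645 + 0.842)² · (2·7² = 98) / 3.5²
  = 6.1852 · 98 / 12.25
  = 49.48
Adjust for 89% response: 49.48 / 0.89 = 55.60.
Round up → n = 56 per group.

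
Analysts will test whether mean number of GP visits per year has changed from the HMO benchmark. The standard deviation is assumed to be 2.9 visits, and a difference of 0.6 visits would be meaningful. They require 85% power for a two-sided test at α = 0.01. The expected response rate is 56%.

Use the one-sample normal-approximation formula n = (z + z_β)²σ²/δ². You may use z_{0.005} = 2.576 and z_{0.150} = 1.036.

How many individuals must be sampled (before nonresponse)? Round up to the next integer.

n = 545

n = (z_{α/2} + z_β)² · σ² / δ²
  = (2.576 + 1.036)² · 2.9² / 0.6²
  = 13.0465 · 8.41 / 0.36
  = 304.78
Adjust for 56% response: 304.78 / 0.56 = 544.25.
Round up → n = 545.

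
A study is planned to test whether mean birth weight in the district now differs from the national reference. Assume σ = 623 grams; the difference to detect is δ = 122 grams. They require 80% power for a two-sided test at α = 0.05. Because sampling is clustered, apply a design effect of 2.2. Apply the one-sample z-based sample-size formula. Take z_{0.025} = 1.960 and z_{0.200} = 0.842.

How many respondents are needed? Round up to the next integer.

n = 451

n = (z_{α/2} + z_β)² · σ² / δ²
  = (1.960 + 0.842)² · 623² / 122²
  = 7.8512 · 388129 / 14884
  = 204.74
Design effect: 2.2 × 204.74 = 450.42.
Round up → n = 451.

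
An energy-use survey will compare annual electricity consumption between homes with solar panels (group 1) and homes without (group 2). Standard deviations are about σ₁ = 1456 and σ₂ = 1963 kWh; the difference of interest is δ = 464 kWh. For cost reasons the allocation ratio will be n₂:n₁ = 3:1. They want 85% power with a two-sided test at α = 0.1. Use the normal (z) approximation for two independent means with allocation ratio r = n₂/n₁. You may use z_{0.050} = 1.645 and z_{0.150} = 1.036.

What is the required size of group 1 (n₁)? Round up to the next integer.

n₁ = (z_{α/2} + z_β)² · (σ₁² + σ₂²/r) / δ²
   = (1.645 + 1.036)² · (1456² + 1963²/3) / 464²
   = 7.1878 · (2119936 + 1284456.3) / 215296
   = 7.1878 · 3404392.3 / 215296
   = 113.66
Round up → n₁ = 114; n₂ = r·n₁ = 3 × 114 = 342.

n₁ = 114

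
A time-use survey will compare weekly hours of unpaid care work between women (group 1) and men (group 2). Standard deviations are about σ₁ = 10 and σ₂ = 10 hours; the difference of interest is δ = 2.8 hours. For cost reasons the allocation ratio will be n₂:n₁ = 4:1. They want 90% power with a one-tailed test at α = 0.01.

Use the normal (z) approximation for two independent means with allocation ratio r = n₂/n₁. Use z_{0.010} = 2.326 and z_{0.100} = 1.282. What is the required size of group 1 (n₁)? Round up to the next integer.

n₁ = 208

n₁ = (z_α + z_β)² · (σ₁² + σ₂²/r) / δ²
   = (2.326 + 1.282)² · (10² + 10²/4) / 2.8²
   = 13.0177 · (100 + 25) / 7.84
   = 13.0177 · 125 / 7.84
   = 207.55
Round up → n₁ = 208; n₂ = r·n₁ = 4 × 208 = 832.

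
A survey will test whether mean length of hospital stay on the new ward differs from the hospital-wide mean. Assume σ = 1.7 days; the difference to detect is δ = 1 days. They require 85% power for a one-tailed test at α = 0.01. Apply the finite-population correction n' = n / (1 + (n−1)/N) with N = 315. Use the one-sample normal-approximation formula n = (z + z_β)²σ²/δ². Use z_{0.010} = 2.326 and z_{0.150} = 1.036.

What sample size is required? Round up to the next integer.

n = (z_α + z_β)² · σ² / δ²
  = (2.326 + 1.036)² · 1.7² / 1²
  = 11.3030 · 2.89 / 1
  = 32.67
Finite-population correction (N = 315): 32.67 / (1 + (32.67 − 1)/315) = 29.68.
Round up → n = 30.

n = 30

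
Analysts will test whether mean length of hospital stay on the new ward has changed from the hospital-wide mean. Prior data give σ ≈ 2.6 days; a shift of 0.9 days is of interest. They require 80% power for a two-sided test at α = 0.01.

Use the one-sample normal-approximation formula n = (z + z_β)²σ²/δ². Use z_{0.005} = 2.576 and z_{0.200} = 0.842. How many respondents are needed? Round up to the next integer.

n = 98

n = (z_{α/2} + z_β)² · σ² / δ²
  = (2.576 + 0.842)² · 2.6² / 0.9²
  = 11.6827 · 6.76 / 0.81
  = 97.50
Round up → n = 98.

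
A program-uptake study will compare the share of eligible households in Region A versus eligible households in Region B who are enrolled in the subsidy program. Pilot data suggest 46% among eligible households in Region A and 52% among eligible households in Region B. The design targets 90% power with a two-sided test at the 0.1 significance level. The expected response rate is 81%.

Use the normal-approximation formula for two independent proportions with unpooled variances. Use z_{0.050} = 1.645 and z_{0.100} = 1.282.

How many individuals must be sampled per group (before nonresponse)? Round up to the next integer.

n = 1464 per group

n = (z_{α/2} + z_β)² · [p₁(1−p₁) + p₂(1−p₂)] / (p₁ − p₂)²
  = (1.645 + 1.282)² · (0.46·0.54 + 0.52·0.48) / (-0.06)²
  = (2.927)² · (0.2484 + 0.2496) / 0.0036
  = 8.5673 · 0.4980 / 0.0036
  = 1185.15
Adjust for 81% response: 1185.15 / 0.81 = 1463.14.
Round up → n = 1464 per group.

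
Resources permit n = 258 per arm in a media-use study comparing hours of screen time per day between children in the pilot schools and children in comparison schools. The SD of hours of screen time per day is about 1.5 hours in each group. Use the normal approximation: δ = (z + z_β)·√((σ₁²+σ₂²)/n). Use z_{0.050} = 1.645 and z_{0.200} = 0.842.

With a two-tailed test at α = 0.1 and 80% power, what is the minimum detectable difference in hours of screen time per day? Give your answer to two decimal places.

Minimum detectable difference ≈ 0.33 hours

δ = (z_{α/2} + z_β) · √((σ₁²+σ₂²)/n)
  = (1.645 + 0.842) · √(4.5/258)
  = 2.487 · √0.01744
  = 2.487 · 0.1321
  = 0.3285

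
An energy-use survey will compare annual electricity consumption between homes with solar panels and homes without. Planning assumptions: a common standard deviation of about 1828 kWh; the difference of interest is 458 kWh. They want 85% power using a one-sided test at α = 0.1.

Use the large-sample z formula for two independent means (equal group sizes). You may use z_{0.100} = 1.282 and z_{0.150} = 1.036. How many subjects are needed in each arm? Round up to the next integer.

n = (z_α + z_β)² · (σ₁² + σ₂²) / δ²
  = (1.282 + 1.036)² · (2·1828² = 6683168) / 458²
  = 5.3731 · 6683168 / 209764
  = 171.19
Round up → n = 172 per group.

n = 172 per group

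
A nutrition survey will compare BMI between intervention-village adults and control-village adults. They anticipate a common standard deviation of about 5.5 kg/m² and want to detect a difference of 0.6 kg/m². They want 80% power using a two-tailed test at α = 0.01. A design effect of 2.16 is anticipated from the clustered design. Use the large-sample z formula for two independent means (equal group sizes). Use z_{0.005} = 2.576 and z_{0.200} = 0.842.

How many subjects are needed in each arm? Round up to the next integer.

n = (z_{α/2} + z_β)² · (σ₁² + σ₂²) / δ²
  = (2.576 + 0.842)² · (2·5.5² = 60.5) / 0.6²
  = 11.6827 · 60.5 / 0.36
  = 1963.35
Design effect: 2.16 × 1963.35 = 4240.83.
Round up → n = 4241 per group.

n = 4241 per group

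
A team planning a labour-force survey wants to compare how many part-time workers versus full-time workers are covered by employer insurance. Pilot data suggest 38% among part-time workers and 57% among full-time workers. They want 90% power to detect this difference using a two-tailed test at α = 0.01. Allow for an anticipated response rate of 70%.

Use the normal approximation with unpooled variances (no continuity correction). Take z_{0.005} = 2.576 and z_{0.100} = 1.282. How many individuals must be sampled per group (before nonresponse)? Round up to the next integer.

n = 284 per group

n = (z_{α/2} + z_β)² · [p₁(1−p₁) + p₂(1−p₂)] / (p₁ − p₂)²
  = (2.576 + 1.282)² · (0.38·0.62 + 0.57·0.43) / (-0.19)²
  = (3.858)² · (0.2356 + 0.2451) / 0.0361
  = 14.8842 · 0.4807 / 0.0361
  = 198.19
Adjust for 70% response: 198.19 / 0.70 = 283.13.
Round up → n = 284 per group.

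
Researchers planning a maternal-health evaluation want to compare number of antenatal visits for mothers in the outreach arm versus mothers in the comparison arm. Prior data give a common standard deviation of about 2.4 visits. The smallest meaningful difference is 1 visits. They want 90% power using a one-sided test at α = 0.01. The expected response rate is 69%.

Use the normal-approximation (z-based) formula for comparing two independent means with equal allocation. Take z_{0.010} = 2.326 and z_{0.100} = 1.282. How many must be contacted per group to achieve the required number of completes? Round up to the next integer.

n = 218 per group

n = (z_α + z_β)² · (σ₁² + σ₂²) / δ²
  = (2.326 + 1.282)² · (2·2.4² = 11.52) / 1²
  = 13.0177 · 11.52 / 1
  = 149.96
Adjust for 69% response: 149.96 / 0.69 = 217.34.
Round up → n = 218 per group.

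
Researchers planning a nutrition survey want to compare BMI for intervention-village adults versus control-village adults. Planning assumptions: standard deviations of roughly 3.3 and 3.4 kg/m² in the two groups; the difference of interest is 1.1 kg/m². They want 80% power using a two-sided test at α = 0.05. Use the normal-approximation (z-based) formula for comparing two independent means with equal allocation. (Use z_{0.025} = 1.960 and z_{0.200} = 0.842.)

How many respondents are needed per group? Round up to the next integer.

n = (z_{α/2} + z_β)² · (σ₁² + σ₂²) / δ²
  = (1.960 + 0.842)² · (3.3² + 3.4² = 22.45) / 1.1²
  = 7.8512 · 22.45 / 1.21
  = 145.67
Round up → n = 146 per group.

n = 146 per group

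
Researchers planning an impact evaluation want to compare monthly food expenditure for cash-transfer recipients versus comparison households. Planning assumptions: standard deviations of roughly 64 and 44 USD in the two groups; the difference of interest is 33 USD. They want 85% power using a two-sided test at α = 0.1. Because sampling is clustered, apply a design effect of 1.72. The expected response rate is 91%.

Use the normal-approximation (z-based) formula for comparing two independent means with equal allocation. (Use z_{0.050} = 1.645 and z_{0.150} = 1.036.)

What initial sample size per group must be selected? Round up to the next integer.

n = 76 per group

n = (z_{α/2} + z_β)² · (σ₁² + σ₂²) / δ²
  = (1.645 + 1.036)² · (64² + 44² = 6032) / 33²
  = 7.1878 · 6032 / 1089
  = 39.81
Design effect: 1.72 × 39.81 = 68.48.
Adjust for 91% response: 68.48 / 0.91 = 75.25.
Round up → n = 76 per group.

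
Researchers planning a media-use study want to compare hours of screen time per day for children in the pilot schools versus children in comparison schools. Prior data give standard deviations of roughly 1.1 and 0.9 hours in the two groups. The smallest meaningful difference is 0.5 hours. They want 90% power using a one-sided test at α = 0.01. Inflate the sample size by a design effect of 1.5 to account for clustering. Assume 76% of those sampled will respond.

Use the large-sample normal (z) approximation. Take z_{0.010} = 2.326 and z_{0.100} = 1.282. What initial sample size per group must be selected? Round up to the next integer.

n = (z_α + z_β)² · (σ₁² + σ₂²) / δ²
  = (2.326 + 1.282)² · (1.1² + 0.9² = 2.02) / 0.5²
  = 13.0177 · 2.02 / 0.25
  = 105.18
Design effect: 1.5 × 105.18 = 157.77.
Adjust for 76% response: 157.77 / 0.76 = 207.60.
Round up → n = 208 per group.

n = 208 per group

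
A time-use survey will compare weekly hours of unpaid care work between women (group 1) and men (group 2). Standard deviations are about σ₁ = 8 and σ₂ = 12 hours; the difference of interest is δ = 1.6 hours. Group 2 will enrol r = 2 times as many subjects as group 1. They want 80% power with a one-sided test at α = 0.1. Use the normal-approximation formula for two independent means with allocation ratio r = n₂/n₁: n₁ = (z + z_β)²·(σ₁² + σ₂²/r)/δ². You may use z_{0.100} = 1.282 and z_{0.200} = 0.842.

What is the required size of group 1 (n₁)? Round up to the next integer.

n₁ = (z_α + z_β)² · (σ₁² + σ₂²/r) / δ²
   = (1.282 + 0.842)² · (8² + 12²/2) / 1.6²
   = 4.5114 · (64 + 72) / 2.56
   = 4.5114 · 136 / 2.56
   = 239.67
Round up → n₁ = 240; n₂ = r·n₁ = 2 × 240 = 480.

n₁ = 240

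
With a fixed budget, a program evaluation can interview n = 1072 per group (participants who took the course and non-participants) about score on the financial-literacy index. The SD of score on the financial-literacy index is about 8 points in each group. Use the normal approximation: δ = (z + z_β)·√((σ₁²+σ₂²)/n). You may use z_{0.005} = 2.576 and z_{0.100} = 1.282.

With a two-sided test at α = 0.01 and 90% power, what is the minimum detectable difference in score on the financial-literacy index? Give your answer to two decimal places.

δ = (z_{α/2} + z_β) · √((σ₁²+σ₂²)/n)
  = (2.576 + 1.282) · √(128/1072)
  = 3.858 · √0.1194
  = 3.858 · 0.3455
  = 1.3331

Minimum detectable difference ≈ 1.33 points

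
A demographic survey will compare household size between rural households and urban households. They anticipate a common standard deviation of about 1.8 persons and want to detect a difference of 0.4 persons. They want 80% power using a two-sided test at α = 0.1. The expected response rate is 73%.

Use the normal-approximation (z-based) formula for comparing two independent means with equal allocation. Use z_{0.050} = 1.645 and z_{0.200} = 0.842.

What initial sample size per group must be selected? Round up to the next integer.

n = 344 per group

n = (z_{α/2} + z_β)² · (σ₁² + σ₂²) / δ²
  = (1.645 + 0.842)² · (2·1.8² = 6.48) / 0.4²
  = 6.1852 · 6.48 / 0.16
  = 250.50
Adjust for 73% response: 250.50 / 0.73 = 343.15.
Round up → n = 344 per group.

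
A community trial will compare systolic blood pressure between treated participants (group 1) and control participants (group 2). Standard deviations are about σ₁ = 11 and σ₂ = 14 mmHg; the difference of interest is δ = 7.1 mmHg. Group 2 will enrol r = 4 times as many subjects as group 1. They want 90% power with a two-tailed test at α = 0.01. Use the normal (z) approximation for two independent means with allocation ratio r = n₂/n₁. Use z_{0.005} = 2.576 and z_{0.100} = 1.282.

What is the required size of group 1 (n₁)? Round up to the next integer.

n₁ = 51

n₁ = (z_{α/2} + z_β)² · (σ₁² + σ₂²/r) / δ²
   = (2.576 + 1.282)² · (11² + 14²/4) / 7.1²
   = 14.8842 · (121 + 49) / 50.41
   = 14.8842 · 170 / 50.41
   = 50.19
Round up → n₁ = 51; n₂ = r·n₁ = 4 × 51 = 204.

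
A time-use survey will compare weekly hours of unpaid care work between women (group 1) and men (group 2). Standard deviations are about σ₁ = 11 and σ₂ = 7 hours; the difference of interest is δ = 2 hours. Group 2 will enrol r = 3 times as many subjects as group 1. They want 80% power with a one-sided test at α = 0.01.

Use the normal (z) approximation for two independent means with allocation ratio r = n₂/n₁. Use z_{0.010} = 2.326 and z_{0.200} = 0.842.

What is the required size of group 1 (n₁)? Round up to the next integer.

n₁ = 345

n₁ = (z_α + z_β)² · (σ₁² + σ₂²/r) / δ²
   = (2.326 + 0.842)² · (11² + 7²/3) / 2²
   = 10.0362 · (121 + 16.3333) / 4
   = 10.0362 · 137.3333 / 4
   = 344.58
Round up → n₁ = 345; n₂ = r·n₁ = 3 × 345 = 1035.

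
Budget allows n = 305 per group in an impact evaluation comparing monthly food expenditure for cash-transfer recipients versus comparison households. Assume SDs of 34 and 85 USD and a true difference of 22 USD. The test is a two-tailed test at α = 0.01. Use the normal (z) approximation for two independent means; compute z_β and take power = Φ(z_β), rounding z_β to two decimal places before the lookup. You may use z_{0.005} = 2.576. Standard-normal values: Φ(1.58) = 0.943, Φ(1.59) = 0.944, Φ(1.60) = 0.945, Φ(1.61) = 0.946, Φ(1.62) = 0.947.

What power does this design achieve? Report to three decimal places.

Power ≈ 0.947

z_β = δ·√(n/(σ₁²+σ₂²)) − z_{α/2}
    = 22 · √(305/8381) − 2.576
    = 22 · 0.19077 − 2.576
    = 4.1969 − 2.576 = 1.6209 → 1.62
Power = Φ(1.62) = 0.947.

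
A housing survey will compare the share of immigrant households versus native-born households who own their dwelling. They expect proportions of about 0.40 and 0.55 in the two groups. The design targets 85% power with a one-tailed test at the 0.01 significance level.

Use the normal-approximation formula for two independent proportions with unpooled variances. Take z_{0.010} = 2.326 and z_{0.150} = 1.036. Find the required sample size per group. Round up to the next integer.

n = 245 per group

n = (z_α + z_β)² · [p₁(1−p₁) + p₂(1−p₂)] / (p₁ − p₂)²
  = (2.326 + 1.036)² · (0.40·0.60 + 0.55·0.45) / (-0.15)²
  = (3.362)² · (0.2400 + 0.2475) / 0.0225
  = 11.3030 · 0.4875 / 0.0225
  = 244.90
Round up → n = 245 per group.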